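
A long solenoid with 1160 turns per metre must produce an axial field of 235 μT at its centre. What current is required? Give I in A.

Inside a long solenoid B = μ₀nI with n = 1160 m⁻¹, so I = B/(μ₀n).
I = 2.35×10⁻⁴ / (4π×10⁻⁷ × 1160) = 0.161 A.

I ≈ 0.161 A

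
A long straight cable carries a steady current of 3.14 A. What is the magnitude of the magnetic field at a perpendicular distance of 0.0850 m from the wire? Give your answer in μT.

B ≈ 7.39 μT

For an infinitely long straight wire, B = μ₀I/(2πd).
B = (4π×10⁻⁷ × 3.14) / (2π × 0.085) = 7.39×10⁻⁶ T.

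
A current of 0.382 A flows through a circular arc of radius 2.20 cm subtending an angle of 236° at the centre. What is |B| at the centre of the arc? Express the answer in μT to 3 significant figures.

B ≈ 7.15 μT

The Biot–Savart field of a circular arc at its centre is B = μ₀Iφ/(4πR), with φ = 4.119 rad.
B = (4π×10⁻⁷ × 0.382 × 4.119) / (4π × 0.022) = 7.15×10⁻⁶ T.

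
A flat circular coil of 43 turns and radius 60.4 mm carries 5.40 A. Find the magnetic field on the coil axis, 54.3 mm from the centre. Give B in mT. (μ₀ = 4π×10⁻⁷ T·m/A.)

B ≈ 0.993 mT

For an N-turn flat coil, B = Nμ₀IR²/[2(R²+z²)^(3/2)] with R = 0.0604 m, z = 0.0543 m.
B = 43 × 2.31×10⁻⁵ T = 9.93×10⁻⁴ T.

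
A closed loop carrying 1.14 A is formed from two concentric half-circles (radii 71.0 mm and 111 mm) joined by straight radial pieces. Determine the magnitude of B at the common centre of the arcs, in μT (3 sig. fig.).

B ≈ 1.82 μT

The radial connectors point toward the centre, so dl × r̂ = 0 and they contribute nothing.
Each semicircle gives μ₀I/(4R): inner arc 5.04×10⁻⁶ T, outer arc 3.23×10⁻⁶ T.
The two arcs carry current in opposite angular senses, so their fields oppose: B = |5.04×10⁻⁶ − 3.23×10⁻⁶| = 1.82×10⁻⁶ T.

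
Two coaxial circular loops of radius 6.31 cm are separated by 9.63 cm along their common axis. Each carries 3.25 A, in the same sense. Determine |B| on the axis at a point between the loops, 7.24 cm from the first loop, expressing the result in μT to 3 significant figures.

Each loop contributes B = μ₀IR²/[2(R²+z²)^(3/2)] on the axis, with z measured from that loop.
Loop 1 (z = 0.0724 m): B₁ = 9.18×10⁻⁶ T. Loop 2 (z = 0.0239 m): B₂ = 2.65×10⁻⁵ T.
The fields add: B = B₁ + B₂ = 3.56×10⁻⁵ T.

B ≈ 35.6 μT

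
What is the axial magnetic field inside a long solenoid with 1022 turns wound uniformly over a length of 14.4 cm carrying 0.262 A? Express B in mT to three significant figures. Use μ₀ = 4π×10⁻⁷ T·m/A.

B ≈ 2.34 mT

Inside a long solenoid, B = μ₀nI with n = 7097 turns/m.
B = 4π×10⁻⁷ × 7097 × 0.262 = 2.34×10⁻³ T.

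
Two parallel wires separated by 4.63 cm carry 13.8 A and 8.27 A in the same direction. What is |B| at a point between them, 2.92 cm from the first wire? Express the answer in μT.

B ≈ 2.20 μT

Each long wire gives B = μ₀I/(2πd). Distances are d₁ = 0.0292 m and d₂ = 0.0171 m.
B₁ = 9.45×10⁻⁵ T, B₂ = 9.67×10⁻⁵ T.
Between parallel currents the two contributions point in opposite directions, so they subtract. B = |B₁ − B₂| = |9.45×10⁻⁵ − 9.67×10⁻⁵| = 2.20×10⁻⁶ T.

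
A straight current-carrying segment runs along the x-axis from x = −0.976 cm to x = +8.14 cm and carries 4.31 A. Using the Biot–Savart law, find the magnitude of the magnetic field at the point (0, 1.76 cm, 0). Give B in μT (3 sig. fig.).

B ≈ 35.8 μT

For a finite straight segment, B = (μ₀I/4πd)(sinθ₁ + sinθ₂), where θ₁, θ₂ are the angles from the perpendicular to each end.
The perpendicular distance is d = 0.0176 m; the end-offsets along the wire are a = 0.00976 m and b = 0.0814 m.
sinθ₁ = 0.00976/√(0.00976²+0.0176²) = 0.4850; sinθ₂ = 0.0814/√(0.0814²+0.0176²) = 0.9774.
B = (4π×10⁻⁷ × 4.31) / (4π × 0.0176) × (0.4850 + 0.9774) = 3.58×10⁻⁵ T.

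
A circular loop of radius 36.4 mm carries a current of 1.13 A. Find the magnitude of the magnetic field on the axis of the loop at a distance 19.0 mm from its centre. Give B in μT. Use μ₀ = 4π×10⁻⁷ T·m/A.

B ≈ 13.6 μT

On the axis of a circular loop, B = μ₀IR² / [2(R²+z²)^(3/2)].
R² + z² = (0.0364)² + (0.019)² = 0.001686 m², and (R²+z²)^(3/2) = 6.92×10⁻⁵ m³.
B = (4π×10⁻⁷ × 1.13 × 0.001325) / (2 × 6.92×10⁻⁵) = 1.36×10⁻⁵ T.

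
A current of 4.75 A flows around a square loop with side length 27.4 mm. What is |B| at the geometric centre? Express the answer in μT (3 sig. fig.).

B ≈ 196 μT

Each side is a finite straight segment at perpendicular distance d = a/(2 tan(π/4)) = 0.0137 m from the centre, with end-angles ±π/4.
One side contributes B₁ = (μ₀I/4πd)·2 sin(π/4) = 4.90×10⁻⁵ T.
All 4 sides add in the same direction: B = 4 × 4.90×10⁻⁵ = 1.96×10⁻⁴ T.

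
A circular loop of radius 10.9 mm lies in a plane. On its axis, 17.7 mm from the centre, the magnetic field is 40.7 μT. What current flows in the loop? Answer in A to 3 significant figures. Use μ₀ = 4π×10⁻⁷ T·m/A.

I ≈ 4.90 A

On the axis of a loop, B = μ₀IR²/[2(R²+z²)^(3/2)], so I = 2B(R²+z²)^(3/2)/(μ₀R²).
R² + z² = 0.0001188 + 0.0003133 = 0.0004321 m²; raised to 3/2 gives 8.98×10⁻⁶ m³.
I = 2 × 4.07×10⁻⁵ × 8.98×10⁻⁶ / (1.26×10⁻⁶ × 0.0001188) = 4.90 A.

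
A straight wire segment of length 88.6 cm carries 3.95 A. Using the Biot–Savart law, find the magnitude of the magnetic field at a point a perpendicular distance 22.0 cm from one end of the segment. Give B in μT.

For a finite straight segment, B = (μ₀I/4πd)(sinθ₁ + sinθ₂), where θ₁, θ₂ are the angles from the perpendicular to each end.
The perpendicular foot is at one end, so the two end-offsets along the wire are 0 and L = 0.886 m.
sinθ₁ = 0/√(0²+0.22²) = 0.0000; sinθ₂ = 0.886/√(0.886²+0.22²) = 0.9705.
B = (4π×10⁻⁷ × 3.95) / (4π × 0.22) × (0.0000 + 0.9705) = 1.74×10⁻⁶ T.

B ≈ 1.74 μT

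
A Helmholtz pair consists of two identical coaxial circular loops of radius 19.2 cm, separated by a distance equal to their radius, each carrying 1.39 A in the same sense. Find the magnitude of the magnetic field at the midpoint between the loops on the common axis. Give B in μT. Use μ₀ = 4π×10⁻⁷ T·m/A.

Each loop contributes B = μ₀IR²/[2(R²+z²)^(3/2)] on the axis, with z measured from that loop.
Loop 1 (z = 0.096 m): B₁ = 3.25×10⁻⁶ T. Loop 2 (z = 0.096 m): B₂ = 3.25×10⁻⁶ T.
The fields add: B = B₁ + B₂ = 6.51×10⁻⁶ T.

B ≈ 6.51 μT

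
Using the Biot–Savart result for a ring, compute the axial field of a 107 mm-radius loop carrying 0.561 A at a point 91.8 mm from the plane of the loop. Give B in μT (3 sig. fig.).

B ≈ 1.44 μT

On the axis of a circular loop, B = μ₀IR² / [2(R²+z²)^(3/2)].
R² + z² = (0.107)² + (0.0918)² = 0.01988 m², and (R²+z²)^(3/2) = 2.80×10⁻³ m³.
B = (4π×10⁻⁷ × 0.561 × 0.01145) / (2 × 2.80×10⁻³) = 1.44×10⁻⁶ T.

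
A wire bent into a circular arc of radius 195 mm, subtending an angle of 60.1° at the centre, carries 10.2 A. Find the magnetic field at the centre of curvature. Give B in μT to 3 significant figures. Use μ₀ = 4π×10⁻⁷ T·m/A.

B ≈ 5.49 μT

The Biot–Savart field of a circular arc at its centre is B = μ₀Iφ/(4πR), with φ = 1.049 rad.
B = (4π×10⁻⁷ × 10.2 × 1.049) / (4π × 0.195) = 5.49×10⁻⁶ T.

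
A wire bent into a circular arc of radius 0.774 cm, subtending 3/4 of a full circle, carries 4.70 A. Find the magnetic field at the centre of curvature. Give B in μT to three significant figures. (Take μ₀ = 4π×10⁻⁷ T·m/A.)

The Biot–Savart field of a circular arc at its centre is B = μ₀Iφ/(4πR), with φ = 4.712 rad.
B = (4π×10⁻⁷ × 4.70 × 4.712) / (4π × 0.00774) = 2.86×10⁻⁴ T.

B ≈ 286 μT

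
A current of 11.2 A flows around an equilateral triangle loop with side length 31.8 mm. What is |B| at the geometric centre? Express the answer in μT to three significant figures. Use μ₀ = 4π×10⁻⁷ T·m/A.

B ≈ 634 μT

Each side is a finite straight segment at perpendicular distance d = a/(2 tan(π/3)) = 0.00918 m from the centre, with end-angles ±π/3.
One side contributes B₁ = (μ₀I/4πd)·2 sin(π/3) = 2.11×10⁻⁴ T.
All 3 sides add in the same direction: B = 3 × 2.11×10⁻⁴ = 6.34×10⁻⁴ T.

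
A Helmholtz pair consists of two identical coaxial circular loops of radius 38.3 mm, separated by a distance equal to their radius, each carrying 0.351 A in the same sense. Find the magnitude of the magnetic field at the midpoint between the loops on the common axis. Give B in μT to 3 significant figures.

B ≈ 8.24 μT

Each loop contributes B = μ₀IR²/[2(R²+z²)^(3/2)] on the axis, with z measured from that loop.
Loop 1 (z = 0.01915 m): B₁ = 4.12×10⁻⁶ T. Loop 2 (z = 0.01915 m): B₂ = 4.12×10⁻⁶ T.
The fields add: B = B₁ + B₂ = 8.24×10⁻⁶ T.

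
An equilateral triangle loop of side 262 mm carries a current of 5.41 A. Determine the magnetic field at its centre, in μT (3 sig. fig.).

Each side is a finite straight segment at perpendicular distance d = a/(2 tan(π/3)) = 0.07563 m from the centre, with end-angles ±π/3.
One side contributes B₁ = (μ₀I/4πd)·2 sin(π/3) = 1.24×10⁻⁵ T.
All 3 sides add in the same direction: B = 3 × 1.24×10⁻⁵ = 3.72×10⁻⁵ T.

B ≈ 37.2 μT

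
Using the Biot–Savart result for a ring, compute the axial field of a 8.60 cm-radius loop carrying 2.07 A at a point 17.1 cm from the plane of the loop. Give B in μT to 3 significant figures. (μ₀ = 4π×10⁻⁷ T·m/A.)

B ≈ 1.37 μT

On the axis of a circular loop, B = μ₀IR² / [2(R²+z²)^(3/2)].
R² + z² = (0.086)² + (0.171)² = 0.03664 m², and (R²+z²)^(3/2) = 7.01×10⁻³ m³.
B = (4π×10⁻⁷ × 2.07 × 0.007396) / (2 × 7.01×10⁻³) = 1.37×10⁻⁶ T.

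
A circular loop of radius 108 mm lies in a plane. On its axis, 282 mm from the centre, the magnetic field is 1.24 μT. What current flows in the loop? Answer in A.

I ≈ 4.66 A

On the axis of a loop, B = μ₀IR²/[2(R²+z²)^(3/2)], so I = 2B(R²+z²)^(3/2)/(μ₀R²).
R² + z² = 0.01166 + 0.07952 = 0.09119 m²; raised to 3/2 gives 2.75×10⁻² m³.
I = 2 × 1.24×10⁻⁶ × 2.75×10⁻² / (1.26×10⁻⁶ × 0.01166) = 4.66 A.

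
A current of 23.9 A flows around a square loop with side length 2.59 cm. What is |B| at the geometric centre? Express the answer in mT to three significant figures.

B ≈ 1.04 mT

Each side is a finite straight segment at perpendicular distance d = a/(2 tan(π/4)) = 0.01295 m from the centre, with end-angles ±π/4.
One side contributes B₁ = (μ₀I/4πd)·2 sin(π/4) = 2.61×10⁻⁴ T.
All 4 sides add in the same direction: B = 4 × 2.61×10⁻⁴ = 1.04×10⁻³ T.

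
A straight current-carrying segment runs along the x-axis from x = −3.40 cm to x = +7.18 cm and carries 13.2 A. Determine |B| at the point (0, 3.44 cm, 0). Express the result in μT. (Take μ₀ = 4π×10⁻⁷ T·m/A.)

For a finite straight segment, B = (μ₀I/4πd)(sinθ₁ + sinθ₂), where θ₁, θ₂ are the angles from the perpendicular to each end.
The perpendicular distance is d = 0.0344 m; the end-offsets along the wire are a = 0.034 m and b = 0.0718 m.
sinθ₁ = 0.034/√(0.034²+0.0344²) = 0.7030; sinθ₂ = 0.0718/√(0.0718²+0.0344²) = 0.9018.
B = (4π×10⁻⁷ × 13.2) / (4π × 0.0344) × (0.7030 + 0.9018) = 6.16×10⁻⁵ T.

B ≈ 61.6 μT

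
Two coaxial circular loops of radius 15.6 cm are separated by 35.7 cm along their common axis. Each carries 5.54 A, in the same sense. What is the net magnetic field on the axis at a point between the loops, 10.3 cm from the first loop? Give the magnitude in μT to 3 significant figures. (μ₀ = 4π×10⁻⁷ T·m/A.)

Each loop contributes B = μ₀IR²/[2(R²+z²)^(3/2)] on the axis, with z measured from that loop.
Loop 1 (z = 0.103 m): B₁ = 1.30×10⁻⁵ T. Loop 2 (z = 0.254 m): B₂ = 3.20×10⁻⁶ T.
The fields add: B = B₁ + B₂ = 1.62×10⁻⁵ T.

B ≈ 16.2 μT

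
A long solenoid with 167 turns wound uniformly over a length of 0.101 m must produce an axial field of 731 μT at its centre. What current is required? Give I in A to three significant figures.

Inside a long solenoid B = μ₀nI with n = 1653 m⁻¹, so I = B/(μ₀n).
I = 7.31×10⁻⁴ / (4π×10⁻⁷ × 1653) = 0.352 A.

I ≈ 0.352 A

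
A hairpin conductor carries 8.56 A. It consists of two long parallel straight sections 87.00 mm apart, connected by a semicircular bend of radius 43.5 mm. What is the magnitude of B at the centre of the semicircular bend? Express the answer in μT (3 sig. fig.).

The semicircular arc contributes B_arc = μ₀I·π/(4πR) = μ₀I/(4R) = 6.18×10⁻⁵ T.
Each semi-infinite lead is at perpendicular distance R = 0.0435 m from the centre, with the perpendicular foot at its near end, so it contributes μ₀I/(4πR); both point the same way, together 3.94×10⁻⁵ T.
Arc and leads all point the same direction: B = 6.18×10⁻⁵ + 3.94×10⁻⁵ = 1.01×10⁻⁴ T.

B ≈ 101 μT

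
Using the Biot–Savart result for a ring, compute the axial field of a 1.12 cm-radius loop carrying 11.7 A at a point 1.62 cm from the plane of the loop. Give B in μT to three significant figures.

On the axis of a circular loop, B = μ₀IR² / [2(R²+z²)^(3/2)].
R² + z² = (0.0112)² + (0.0162)² = 0.0003879 m², and (R²+z²)^(3/2) = 7.64×10⁻⁶ m³.
B = (4π×10⁻⁷ × 11.7 × 0.0001254) / (2 × 7.64×10⁻⁶) = 1.21×10⁻⁴ T.

B ≈ 121 μT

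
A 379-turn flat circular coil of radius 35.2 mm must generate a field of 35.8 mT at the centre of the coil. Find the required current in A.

I ≈ 5.29 A

For an N-turn coil, B = Nμ₀I/(2R) with R = 0.0352 m, so I = 2RB/(Nμ₀) = 2 × 0.0352 × 3.58×10⁻² / (379 × 4π×10⁻⁷) = 5.29 A.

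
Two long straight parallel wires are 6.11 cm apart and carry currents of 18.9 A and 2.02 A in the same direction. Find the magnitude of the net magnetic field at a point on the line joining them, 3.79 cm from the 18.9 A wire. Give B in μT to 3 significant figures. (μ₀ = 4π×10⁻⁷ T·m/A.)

Each long wire gives B = μ₀I/(2πd). Distances are d₁ = 0.0379 m and d₂ = 0.0232 m.
B₁ = 9.97×10⁻⁵ T, B₂ = 1.74×10⁻⁵ T.
Between parallel currents the two contributions point in opposite directions, so they subtract. B = |B₁ − B₂| = |9.97×10⁻⁵ − 1.74×10⁻⁵| = 8.23×10⁻⁵ T.

B ≈ 82.3 μT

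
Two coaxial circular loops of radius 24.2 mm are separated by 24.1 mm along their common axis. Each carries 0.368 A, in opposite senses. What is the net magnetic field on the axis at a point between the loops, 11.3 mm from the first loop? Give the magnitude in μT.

B ≈ 0.508 μT

Each loop contributes B = μ₀IR²/[2(R²+z²)^(3/2)] on the axis, with z measured from that loop.
Loop 1 (z = 0.0113 m): B₁ = 7.11×10⁻⁶ T. Loop 2 (z = 0.0128 m): B₂ = 6.60×10⁻⁶ T.
The fields oppose: B = |B₁ − B₂| = 5.08×10⁻⁷ T.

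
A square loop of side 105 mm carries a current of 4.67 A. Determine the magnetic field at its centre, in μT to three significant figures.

B ≈ 50.3 μT

Each side is a finite straight segment at perpendicular distance d = a/(2 tan(π/4)) = 0.0525 m from the centre, with end-angles ±π/4.
One side contributes B₁ = (μ₀I/4πd)·2 sin(π/4) = 1.26×10⁻⁵ T.
All 4 sides add in the same direction: B = 4 × 1.26×10⁻⁵ = 5.03×10⁻⁵ T.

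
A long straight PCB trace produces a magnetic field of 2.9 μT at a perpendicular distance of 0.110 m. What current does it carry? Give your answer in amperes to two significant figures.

For a long straight wire B = μ₀I/(2πd), so I = 2πdB/μ₀.
I = 2π × 0.11 × 2.90×10⁻⁶ / (4π×10⁻⁷) = 1.59 A.

I ≈ 1.6 A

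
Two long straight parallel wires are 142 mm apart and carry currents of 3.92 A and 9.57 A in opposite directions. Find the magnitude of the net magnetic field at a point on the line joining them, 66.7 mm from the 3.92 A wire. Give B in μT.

B ≈ 37.2 μT

Each long wire gives B = μ₀I/(2πd). Distances are d₁ = 0.0667 m and d₂ = 0.0753 m.
B₁ = 1.18×10⁻⁵ T, B₂ = 2.54×10⁻⁵ T.
Between antiparallel currents both contributions point the same way, so they add. B = B₁ + B₂ = 1.18×10⁻⁵ + 2.54×10⁻⁵ = 3.72×10⁻⁵ T.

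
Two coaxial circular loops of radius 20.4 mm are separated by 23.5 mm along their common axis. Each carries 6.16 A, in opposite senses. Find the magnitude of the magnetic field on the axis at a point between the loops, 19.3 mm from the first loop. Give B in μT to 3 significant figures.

B ≈ 106 μT

Each loop contributes B = μ₀IR²/[2(R²+z²)^(3/2)] on the axis, with z measured from that loop.
Loop 1 (z = 0.0193 m): B₁ = 7.27×10⁻⁵ T. Loop 2 (z = 0.0042 m): B₂ = 1.78×10⁻⁴ T.
The fields oppose: B = |B₁ − B₂| = 1.06×10⁻⁴ T.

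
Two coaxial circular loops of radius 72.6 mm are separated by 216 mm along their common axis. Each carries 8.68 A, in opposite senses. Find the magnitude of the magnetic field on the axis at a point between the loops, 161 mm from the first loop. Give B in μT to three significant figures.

B ≈ 32.8 μT

Each loop contributes B = μ₀IR²/[2(R²+z²)^(3/2)] on the axis, with z measured from that loop.
Loop 1 (z = 0.161 m): B₁ = 5.22×10⁻⁶ T. Loop 2 (z = 0.055 m): B₂ = 3.80×10⁻⁵ T.
The fields oppose: B = |B₁ − B₂| = 3.28×10⁻⁵ T.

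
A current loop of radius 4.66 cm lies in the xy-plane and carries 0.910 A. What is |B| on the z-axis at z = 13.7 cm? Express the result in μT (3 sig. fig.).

B ≈ 0.410 μT

On the axis of a circular loop, B = μ₀IR² / [2(R²+z²)^(3/2)].
R² + z² = (0.0466)² + (0.137)² = 0.02094 m², and (R²+z²)^(3/2) = 3.03×10⁻³ m³.
B = (4π×10⁻⁷ × 0.910 × 0.002172) / (2 × 3.03×10⁻³) = 4.10×10⁻⁷ T.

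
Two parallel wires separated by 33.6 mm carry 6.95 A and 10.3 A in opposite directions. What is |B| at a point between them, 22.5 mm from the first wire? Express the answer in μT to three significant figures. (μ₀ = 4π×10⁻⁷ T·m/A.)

B ≈ 247 μT

Each long wire gives B = μ₀I/(2πd). Distances are d₁ = 0.0225 m and d₂ = 0.0111 m.
B₁ = 6.18×10⁻⁵ T, B₂ = 1.86×10⁻⁴ T.
Between antiparallel currents both contributions point the same way, so they add. B = B₁ + B₂ = 6.18×10⁻⁵ + 1.86×10⁻⁴ = 2.47×10⁻⁴ T.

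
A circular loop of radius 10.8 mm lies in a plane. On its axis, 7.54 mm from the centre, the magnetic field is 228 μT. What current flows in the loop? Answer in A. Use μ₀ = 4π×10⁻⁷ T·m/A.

On the axis of a loop, B = μ₀IR²/[2(R²+z²)^(3/2)], so I = 2B(R²+z²)^(3/2)/(μ₀R²).
R² + z² = 0.0001166 + 5.685×10⁻⁵ = 0.0001735 m²; raised to 3/2 gives 2.29×10⁻⁶ m³.
I = 2 × 2.28×10⁻⁴ × 2.29×10⁻⁶ / (1.26×10⁻⁶ × 0.0001166) = 7.11 A.

I ≈ 7.11 A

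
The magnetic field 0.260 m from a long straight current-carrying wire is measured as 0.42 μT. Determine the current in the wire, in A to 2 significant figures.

For a long straight wire B = μ₀I/(2πd), so I = 2πdB/μ₀.
I = 2π × 0.26 × 4.20×10⁻⁷ / (4π×10⁻⁷) = 0.546 A.

I ≈ 0.55 A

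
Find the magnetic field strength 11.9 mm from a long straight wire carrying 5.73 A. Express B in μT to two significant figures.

B ≈ 96 μT

For an infinitely long straight wire, B = μ₀I/(2πd).
B = (4π×10⁻⁷ × 5.73) / (2π × 0.0119) = 9.63×10⁻⁵ T.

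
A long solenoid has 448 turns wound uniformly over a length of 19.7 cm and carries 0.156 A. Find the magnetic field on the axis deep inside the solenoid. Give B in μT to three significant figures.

Inside a long solenoid, B = μ₀nI with n = 2274 turns/m.
B = 4π×10⁻⁷ × 2274 × 0.156 = 4.46×10⁻⁴ T.

B ≈ 446 μT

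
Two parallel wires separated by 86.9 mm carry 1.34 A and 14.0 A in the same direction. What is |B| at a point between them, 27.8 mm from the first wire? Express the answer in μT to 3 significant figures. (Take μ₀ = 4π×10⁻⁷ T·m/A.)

Each long wire gives B = μ₀I/(2πd). Distances are d₁ = 0.0278 m and d₂ = 0.0591 m.
B₁ = 9.64×10⁻⁶ T, B₂ = 4.74×10⁻⁵ T.
Between parallel currents the two contributions point in opposite directions, so they subtract. B = |B₁ − B₂| = |9.64×10⁻⁶ − 4.74×10⁻⁵| = 3.77×10⁻⁵ T.

B ≈ 37.7 μT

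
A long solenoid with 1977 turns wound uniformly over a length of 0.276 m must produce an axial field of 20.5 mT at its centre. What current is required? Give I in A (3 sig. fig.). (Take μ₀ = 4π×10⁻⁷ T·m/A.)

Inside a long solenoid B = μ₀nI with n = 7163 m⁻¹, so I = B/(μ₀n).
I = 2.05×10⁻² / (4π×10⁻⁷ × 7163) = 2.28 A.

I ≈ 2.28 A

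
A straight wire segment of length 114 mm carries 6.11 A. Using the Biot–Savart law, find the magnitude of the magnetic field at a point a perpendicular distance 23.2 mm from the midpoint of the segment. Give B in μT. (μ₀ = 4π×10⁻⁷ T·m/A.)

B ≈ 48.8 μT

For a finite straight segment, B = (μ₀I/4πd)(sinθ₁ + sinθ₂), where θ₁, θ₂ are the angles from the perpendicular to each end.
The perpendicular from the point meets the wire at its midpoint, so each end is L/2 = 0.057 m away along the wire.
sinθ₁ = 0.057/√(0.057²+0.0232²) = 0.9262; sinθ₂ = 0.057/√(0.057²+0.0232²) = 0.9262.
B = (4π×10⁻⁷ × 6.11) / (4π × 0.0232) × (0.9262 + 0.9262) = 4.88×10⁻⁵ T.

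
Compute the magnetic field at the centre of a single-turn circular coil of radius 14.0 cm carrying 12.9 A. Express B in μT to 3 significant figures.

At the centre of a circular loop the Biot–Savart law gives B = μ₀I/(2R).
B = (4π×10⁻⁷ × 12.9) / (2 × 0.14) = 5.79×10⁻⁵ T.

B ≈ 57.9 μT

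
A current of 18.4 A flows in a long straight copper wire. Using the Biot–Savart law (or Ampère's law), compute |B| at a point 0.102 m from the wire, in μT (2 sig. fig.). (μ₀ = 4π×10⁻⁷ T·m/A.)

B ≈ 36 μT

For an infinitely long straight wire, B = μ₀I/(2πd).
B = (4π×10⁻⁷ × 18.4) / (2π × 0.102) = 3.61×10⁻⁵ T.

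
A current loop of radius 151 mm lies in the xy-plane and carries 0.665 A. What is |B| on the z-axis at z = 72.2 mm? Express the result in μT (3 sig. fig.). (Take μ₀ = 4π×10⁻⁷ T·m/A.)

B ≈ 2.03 μT

On the axis of a circular loop, B = μ₀IR² / [2(R²+z²)^(3/2)].
R² + z² = (0.151)² + (0.0722)² = 0.02801 m², and (R²+z²)^(3/2) = 4.69×10⁻³ m³.
B = (4π×10⁻⁷ × 0.665 × 0.0228) / (2 × 4.69×10⁻³) = 2.03×10⁻⁶ T.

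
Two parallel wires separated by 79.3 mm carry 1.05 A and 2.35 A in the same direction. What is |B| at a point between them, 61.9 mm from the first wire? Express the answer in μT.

B ≈ 23.6 μT

Each long wire gives B = μ₀I/(2πd). Distances are d₁ = 0.0619 m and d₂ = 0.0174 m.
B₁ = 3.39×10⁻⁶ T, B₂ = 2.70×10⁻⁵ T.
Between parallel currents the two contributions point in opposite directions, so they subtract. B = |B₁ − B₂| = |3.39×10⁻⁶ − 2.70×10⁻⁵| = 2.36×10⁻⁵ T.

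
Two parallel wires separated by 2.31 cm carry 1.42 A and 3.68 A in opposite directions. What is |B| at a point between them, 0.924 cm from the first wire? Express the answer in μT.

B ≈ 83.8 μT

Each long wire gives B = μ₀I/(2πd). Distances are d₁ = 0.00924 m and d₂ = 0.01386 m.
B₁ = 3.07×10⁻⁵ T, B₂ = 5.31×10⁻⁵ T.
Between antiparallel currents both contributions point the same way, so they add. B = B₁ + B₂ = 3.07×10⁻⁵ + 5.31×10⁻⁵ = 8.38×10⁻⁵ T.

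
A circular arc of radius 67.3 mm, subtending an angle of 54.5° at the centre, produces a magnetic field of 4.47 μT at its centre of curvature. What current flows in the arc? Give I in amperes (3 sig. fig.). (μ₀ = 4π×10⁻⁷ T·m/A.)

For a circular arc, B = μ₀Iφ/(4πR) with φ in radians; here φ = 0.9512 rad.
So I = 4πRB/(μ₀φ) = 4π × 0.0673 × 4.47×10⁻⁶ / (4π×10⁻⁷ × 0.9512) = 3.16 A.

I ≈ 3.16 A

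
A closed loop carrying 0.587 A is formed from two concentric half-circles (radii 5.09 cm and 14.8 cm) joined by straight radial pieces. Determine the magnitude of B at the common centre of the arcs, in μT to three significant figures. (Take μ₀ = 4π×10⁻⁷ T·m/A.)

B ≈ 2.38 μT

The radial connectors point toward the centre, so dl × r̂ = 0 and they contribute nothing.
Each semicircle gives μ₀I/(4R): inner arc 3.62×10⁻⁶ T, outer arc 1.25×10⁻⁶ T.
The two arcs carry current in opposite angular senses, so their fields oppose: B = |3.62×10⁻⁶ − 1.25×10⁻⁶| = 2.38×10⁻⁶ T.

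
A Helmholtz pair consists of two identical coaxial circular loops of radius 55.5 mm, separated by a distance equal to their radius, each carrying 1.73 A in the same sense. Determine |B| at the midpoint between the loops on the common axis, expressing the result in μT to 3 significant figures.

Each loop contributes B = μ₀IR²/[2(R²+z²)^(3/2)] on the axis, with z measured from that loop.
Loop 1 (z = 0.02775 m): B₁ = 1.40×10⁻⁵ T. Loop 2 (z = 0.02775 m): B₂ = 1.40×10⁻⁵ T.
The fields add: B = B₁ + B₂ = 2.80×10⁻⁵ T.

B ≈ 28.0 μT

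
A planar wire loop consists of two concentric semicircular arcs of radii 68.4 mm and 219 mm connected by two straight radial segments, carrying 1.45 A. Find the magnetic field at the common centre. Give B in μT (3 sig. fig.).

B ≈ 4.58 μT

The radial connectors point toward the centre, so dl × r̂ = 0 and they contribute nothing.
Each semicircle gives μ₀I/(4R): inner arc 6.66×10⁻⁶ T, outer arc 2.08×10⁻⁶ T.
The two arcs carry current in opposite angular senses, so their fields oppose: B = |6.66×10⁻⁶ − 2.08×10⁻⁶| = 4.58×10⁻⁶ T.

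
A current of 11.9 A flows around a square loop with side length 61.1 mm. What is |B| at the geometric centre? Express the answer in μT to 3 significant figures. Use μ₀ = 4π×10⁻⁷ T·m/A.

B ≈ 220 μT

Each side is a finite straight segment at perpendicular distance d = a/(2 tan(π/4)) = 0.03055 m from the centre, with end-angles ±π/4.
One side contributes B₁ = (μ₀I/4πd)·2 sin(π/4) = 5.51×10⁻⁵ T.
All 4 sides add in the same direction: B = 4 × 5.51×10⁻⁵ = 2.20×10⁻⁴ T.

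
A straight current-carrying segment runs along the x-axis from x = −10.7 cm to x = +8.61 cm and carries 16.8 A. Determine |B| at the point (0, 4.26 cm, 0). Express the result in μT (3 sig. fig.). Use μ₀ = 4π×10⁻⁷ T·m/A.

B ≈ 72.0 μT

For a finite straight segment, B = (μ₀I/4πd)(sinθ₁ + sinθ₂), where θ₁, θ₂ are the angles from the perpendicular to each end.
The perpendicular distance is d = 0.0426 m; the end-offsets along the wire are a = 0.107 m and b = 0.0861 m.
sinθ₁ = 0.107/√(0.107²+0.0426²) = 0.9291; sinθ₂ = 0.0861/√(0.0861²+0.0426²) = 0.8963.
B = (4π×10⁻⁷ × 16.8) / (4π × 0.0426) × (0.9291 + 0.8963) = 7.20×10⁻⁵ T.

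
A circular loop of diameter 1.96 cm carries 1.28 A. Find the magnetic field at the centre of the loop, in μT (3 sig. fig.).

At the centre of a circular loop the Biot–Savart law gives B = μ₀I/(2R) (so R = 0.0098 m).
B = (4π×10⁻⁷ × 1.28) / (2 × 0.0098) = 8.21×10⁻⁵ T.

B ≈ 82.1 μT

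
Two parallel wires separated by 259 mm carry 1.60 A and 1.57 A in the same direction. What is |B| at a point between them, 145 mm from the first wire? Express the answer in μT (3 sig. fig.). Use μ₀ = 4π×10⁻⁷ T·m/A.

Each long wire gives B = μ₀I/(2πd). Distances are d₁ = 0.145 m and d₂ = 0.114 m.
B₁ = 2.21×10⁻⁶ T, B₂ = 2.75×10⁻⁶ T.
Between parallel currents the two contributions point in opposite directions, so they subtract. B = |B₁ − B₂| = |2.21×10⁻⁶ − 2.75×10⁻⁶| = 5.47×10⁻⁷ T.

B ≈ 0.547 μT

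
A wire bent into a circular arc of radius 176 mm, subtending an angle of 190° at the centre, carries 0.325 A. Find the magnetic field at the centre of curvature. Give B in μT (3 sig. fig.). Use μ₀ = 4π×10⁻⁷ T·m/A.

B ≈ 0.612 μT

The Biot–Savart field of a circular arc at its centre is B = μ₀Iφ/(4πR), with φ = 3.316 rad.
B = (4π×10⁻⁷ × 0.325 × 3.316) / (4π × 0.176) = 6.12×10⁻⁷ T.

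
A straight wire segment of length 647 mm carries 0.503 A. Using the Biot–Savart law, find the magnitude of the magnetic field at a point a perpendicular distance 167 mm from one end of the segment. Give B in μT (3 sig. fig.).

B ≈ 0.292 μT

For a finite straight segment, B = (μ₀I/4πd)(sinθ₁ + sinθ₂), where θ₁, θ₂ are the angles from the perpendicular to each end.
The perpendicular foot is at one end, so the two end-offsets along the wire are 0 and L = 0.647 m.
sinθ₁ = 0/√(0²+0.167²) = 0.0000; sinθ₂ = 0.647/√(0.647²+0.167²) = 0.9683.
B = (4π×10⁻⁷ × 0.503) / (4π × 0.167) × (0.0000 + 0.9683) = 2.92×10⁻⁷ T.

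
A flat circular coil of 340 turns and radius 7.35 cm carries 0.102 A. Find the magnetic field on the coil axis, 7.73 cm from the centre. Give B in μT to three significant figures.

B ≈ 97.0 μT

For an N-turn flat coil, B = Nμ₀IR²/[2(R²+z²)^(3/2)] with R = 0.0735 m, z = 0.0773 m.
B = 340 × 2.85×10⁻⁷ T = 9.70×10⁻⁵ T.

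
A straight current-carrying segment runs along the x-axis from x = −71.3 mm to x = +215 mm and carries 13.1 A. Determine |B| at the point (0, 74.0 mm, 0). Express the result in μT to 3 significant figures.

B ≈ 29.0 μT

For a finite straight segment, B = (μ₀I/4πd)(sinθ₁ + sinθ₂), where θ₁, θ₂ are the angles from the perpendicular to each end.
The perpendicular distance is d = 0.074 m; the end-offsets along the wire are a = 0.0713 m and b = 0.215 m.
sinθ₁ = 0.0713/√(0.0713²+0.074²) = 0.6938; sinθ₂ = 0.215/√(0.215²+0.074²) = 0.9456.
B = (4π×10⁻⁷ × 13.1) / (4π × 0.074) × (0.6938 + 0.9456) = 2.90×10⁻⁵ T.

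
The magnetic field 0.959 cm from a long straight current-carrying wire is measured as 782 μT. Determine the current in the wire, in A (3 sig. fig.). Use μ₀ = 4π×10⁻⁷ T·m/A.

For a long straight wire B = μ₀I/(2πd), so I = 2πdB/μ₀.
I = 2π × 0.00959 × 7.82×10⁻⁴ / (4π×10⁻⁷) = 37.5 A.

I ≈ 37.5 A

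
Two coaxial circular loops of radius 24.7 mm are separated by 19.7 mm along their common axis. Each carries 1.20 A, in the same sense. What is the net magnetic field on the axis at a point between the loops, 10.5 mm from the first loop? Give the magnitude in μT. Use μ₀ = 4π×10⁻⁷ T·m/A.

Each loop contributes B = μ₀IR²/[2(R²+z²)^(3/2)] on the axis, with z measured from that loop.
Loop 1 (z = 0.0105 m): B₁ = 2.38×10⁻⁵ T. Loop 2 (z = 0.0092 m): B₂ = 2.51×10⁻⁵ T.
The fields add: B = B₁ + B₂ = 4.89×10⁻⁵ T.

B ≈ 48.9 μT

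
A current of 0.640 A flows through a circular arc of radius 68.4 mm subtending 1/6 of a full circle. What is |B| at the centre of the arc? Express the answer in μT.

B ≈ 0.980 μT

The Biot–Savart field of a circular arc at its centre is B = μ₀Iφ/(4πR), with φ = 1.047 rad.
B = (4π×10⁻⁷ × 0.640 × 1.047) / (4π × 0.0684) = 9.80×10⁻⁷ T.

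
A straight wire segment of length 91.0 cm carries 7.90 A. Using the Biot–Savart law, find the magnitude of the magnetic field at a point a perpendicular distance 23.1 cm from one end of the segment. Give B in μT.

For a finite straight segment, B = (μ₀I/4πd)(sinθ₁ + sinθ₂), where θ₁, θ₂ are the angles from the perpendicular to each end.
The perpendicular foot is at one end, so the two end-offsets along the wire are 0 and L = 0.91 m.
sinθ₁ = 0/√(0²+0.231²) = 0.0000; sinθ₂ = 0.91/√(0.91²+0.231²) = 0.9693.
B = (4π×10⁻⁷ × 7.90) / (4π × 0.231) × (0.0000 + 0.9693) = 3.31×10⁻⁶ T.

B ≈ 3.31 μT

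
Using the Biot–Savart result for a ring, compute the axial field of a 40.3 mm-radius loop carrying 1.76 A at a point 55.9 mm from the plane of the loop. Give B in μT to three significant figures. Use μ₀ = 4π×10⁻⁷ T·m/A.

On the axis of a circular loop, B = μ₀IR² / [2(R²+z²)^(3/2)].
R² + z² = (0.0403)² + (0.0559)² = 0.004749 m², and (R²+z²)^(3/2) = 3.27×10⁻⁴ m³.
B = (4π×10⁻⁷ × 1.76 × 0.001624) / (2 × 3.27×10⁻⁴) = 5.49×10⁻⁶ T.

B ≈ 5.49 μT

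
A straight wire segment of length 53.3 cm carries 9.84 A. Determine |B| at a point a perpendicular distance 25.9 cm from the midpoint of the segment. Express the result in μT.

B ≈ 5.45 μT

For a finite straight segment, B = (μ₀I/4πd)(sinθ₁ + sinθ₂), where θ₁, θ₂ are the angles from the perpendicular to each end.
The perpendicular from the point meets the wire at its midpoint, so each end is L/2 = 0.2665 m away along the wire.
sinθ₁ = 0.2665/√(0.2665²+0.259²) = 0.7171; sinθ₂ = 0.2665/√(0.2665²+0.259²) = 0.7171.
B = (4π×10⁻⁷ × 9.84) / (4π × 0.259) × (0.7171 + 0.7171) = 5.45×10⁻⁶ T.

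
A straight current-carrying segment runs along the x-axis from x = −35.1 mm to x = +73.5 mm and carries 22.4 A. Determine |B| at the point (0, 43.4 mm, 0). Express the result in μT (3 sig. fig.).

For a finite straight segment, B = (μ₀I/4πd)(sinθ₁ + sinθ₂), where θ₁, θ₂ are the angles from the perpendicular to each end.
The perpendicular distance is d = 0.0434 m; the end-offsets along the wire are a = 0.0351 m and b = 0.0735 m.
sinθ₁ = 0.0351/√(0.0351²+0.0434²) = 0.6288; sinθ₂ = 0.0735/√(0.0735²+0.0434²) = 0.8611.
B = (4π×10⁻⁷ × 22.4) / (4π × 0.0434) × (0.6288 + 0.8611) = 7.69×10⁻⁵ T.

B ≈ 76.9 μT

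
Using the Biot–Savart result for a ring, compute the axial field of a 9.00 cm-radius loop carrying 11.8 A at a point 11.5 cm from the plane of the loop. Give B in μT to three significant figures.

On the axis of a circular loop, B = μ₀IR² / [2(R²+z²)^(3/2)].
R² + z² = (0.09)² + (0.115)² = 0.02133 m², and (R²+z²)^(3/2) = 3.11×10⁻³ m³.
B = (4π×10⁻⁷ × 11.8 × 0.0081) / (2 × 3.11×10⁻³) = 1.93×10⁻⁵ T.

B ≈ 19.3 μT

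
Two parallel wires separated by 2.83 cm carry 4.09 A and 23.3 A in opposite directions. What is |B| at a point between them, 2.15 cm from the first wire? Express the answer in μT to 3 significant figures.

Each long wire gives B = μ₀I/(2πd). Distances are d₁ = 0.0215 m and d₂ = 0.0068 m.
B₁ = 3.80×10⁻⁵ T, B₂ = 6.85×10⁻⁴ T.
Between antiparallel currents both contributions point the same way, so they add. B = B₁ + B₂ = 3.80×10⁻⁵ + 6.85×10⁻⁴ = 7.23×10⁻⁴ T.

B ≈ 723 μT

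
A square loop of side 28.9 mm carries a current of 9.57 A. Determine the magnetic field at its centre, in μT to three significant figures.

Each side is a finite straight segment at perpendicular distance d = a/(2 tan(π/4)) = 0.01445 m from the centre, with end-angles ±π/4.
One side contributes B₁ = (μ₀I/4πd)·2 sin(π/4) = 9.37×10⁻⁵ T.
All 4 sides add in the same direction: B = 4 × 9.37×10⁻⁵ = 3.75×10⁻⁴ T.

B ≈ 375 μT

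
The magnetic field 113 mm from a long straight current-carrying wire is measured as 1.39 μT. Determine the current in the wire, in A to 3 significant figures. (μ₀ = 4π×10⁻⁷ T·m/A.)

For a long straight wire B = μ₀I/(2πd), so I = 2πdB/μ₀.
I = 2π × 0.113 × 1.39×10⁻⁶ / (4π×10⁻⁷) = 0.785 A.

I ≈ 0.785 A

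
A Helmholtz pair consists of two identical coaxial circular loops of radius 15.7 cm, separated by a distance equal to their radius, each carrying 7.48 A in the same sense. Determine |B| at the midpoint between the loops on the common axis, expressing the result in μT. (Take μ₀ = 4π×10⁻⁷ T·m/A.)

Each loop contributes B = μ₀IR²/[2(R²+z²)^(3/2)] on the axis, with z measured from that loop.
Loop 1 (z = 0.0785 m): B₁ = 2.14×10⁻⁵ T. Loop 2 (z = 0.0785 m): B₂ = 2.14×10⁻⁵ T.
The fields add: B = B₁ + B₂ = 4.28×10⁻⁵ T.

B ≈ 42.8 μT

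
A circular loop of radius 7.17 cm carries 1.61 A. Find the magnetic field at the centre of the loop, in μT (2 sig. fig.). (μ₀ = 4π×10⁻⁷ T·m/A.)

At the centre of a circular loop the Biot–Savart law gives B = μ₀I/(2R).
B = (4π×10⁻⁷ × 1.61) / (2 × 0.0717) = 1.41×10⁻⁵ T.

B ≈ 14 μT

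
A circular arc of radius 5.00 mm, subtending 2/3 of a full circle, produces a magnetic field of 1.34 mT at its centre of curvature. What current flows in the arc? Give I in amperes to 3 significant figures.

I ≈ 16.0 A

For a circular arc, B = μ₀Iφ/(4πR) with φ in radians; here φ = 4.189 rad.
So I = 4πRB/(μ₀φ) = 4π × 0.005 × 1.34×10⁻³ / (4π×10⁻⁷ × 4.189) = 16.0 A.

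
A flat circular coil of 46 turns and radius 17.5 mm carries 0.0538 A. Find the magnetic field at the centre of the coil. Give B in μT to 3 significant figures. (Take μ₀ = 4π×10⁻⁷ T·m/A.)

For an N-turn flat coil, B = Nμ₀I/(2R) with R = 0.0175 m.
B = 46 × 1.93×10⁻⁶ T = 8.89×10⁻⁵ T.

B ≈ 88.9 μT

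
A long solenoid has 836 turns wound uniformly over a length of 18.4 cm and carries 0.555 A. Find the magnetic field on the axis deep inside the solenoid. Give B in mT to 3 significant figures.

Inside a long solenoid, B = μ₀nI with n = 4543 turns/m.
B = 4π×10⁻⁷ × 4543 × 0.555 = 3.17×10⁻³ T.

B ≈ 3.17 mT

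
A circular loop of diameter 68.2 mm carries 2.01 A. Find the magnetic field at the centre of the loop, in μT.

At the centre of a circular loop the Biot–Savart law gives B = μ₀I/(2R) (so R = 0.0341 m).
B = (4π×10⁻⁷ × 2.01) / (2 × 0.0341) = 3.70×10⁻⁵ T.

B ≈ 37.0 μT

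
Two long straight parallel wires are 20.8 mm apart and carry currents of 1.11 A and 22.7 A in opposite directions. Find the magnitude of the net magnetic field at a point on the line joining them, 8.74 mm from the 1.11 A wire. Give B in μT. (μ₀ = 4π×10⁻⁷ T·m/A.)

B ≈ 402 μT

Each long wire gives B = μ₀I/(2πd). Distances are d₁ = 0.00874 m and d₂ = 0.01206 m.
B₁ = 2.54×10⁻⁵ T, B₂ = 3.76×10⁻⁴ T.
Between antiparallel currents both contributions point the same way, so they add. B = B₁ + B₂ = 2.54×10⁻⁵ + 3.76×10⁻⁴ = 4.02×10⁻⁴ T.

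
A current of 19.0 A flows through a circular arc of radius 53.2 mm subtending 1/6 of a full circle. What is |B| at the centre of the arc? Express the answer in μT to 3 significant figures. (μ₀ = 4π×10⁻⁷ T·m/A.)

B ≈ 37.4 μT

The Biot–Savart field of a circular arc at its centre is B = μ₀Iφ/(4πR), with φ = 1.047 rad.
B = (4π×10⁻⁷ × 19.0 × 1.047) / (4π × 0.0532) = 3.74×10⁻⁵ T.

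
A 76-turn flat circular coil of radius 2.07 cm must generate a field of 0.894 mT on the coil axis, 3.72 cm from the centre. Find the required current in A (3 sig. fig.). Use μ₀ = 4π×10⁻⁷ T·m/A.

For an N-turn coil, B = Nμ₀IR²/[2(R²+z²)^(3/2)] with R = 0.0207 m, z = 0.0372 m, so I = 2B(R²+z²)^(3/2)/(Nμ₀R²) = 2 × 8.94×10⁻⁴ × 7.72×10⁻⁵ / (76 × 4π×10⁻⁷ × 0.0004285) = 3.37 A.

I ≈ 3.37 A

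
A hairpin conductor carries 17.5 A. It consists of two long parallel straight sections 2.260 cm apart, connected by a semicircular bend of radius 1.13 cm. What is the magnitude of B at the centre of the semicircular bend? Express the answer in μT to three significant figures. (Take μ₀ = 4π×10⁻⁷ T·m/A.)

The semicircular arc contributes B_arc = μ₀I·π/(4πR) = μ₀I/(4R) = 4.87×10⁻⁴ T.
Each semi-infinite lead is at perpendicular distance R = 0.0113 m from the centre, with the perpendicular foot at its near end, so it contributes μ₀I/(4πR); both point the same way, together 3.10×10⁻⁴ T.
Arc and leads all point the same direction: B = 4.87×10⁻⁴ + 3.10×10⁻⁴ = 7.96×10⁻⁴ T.

B ≈ 796 μT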